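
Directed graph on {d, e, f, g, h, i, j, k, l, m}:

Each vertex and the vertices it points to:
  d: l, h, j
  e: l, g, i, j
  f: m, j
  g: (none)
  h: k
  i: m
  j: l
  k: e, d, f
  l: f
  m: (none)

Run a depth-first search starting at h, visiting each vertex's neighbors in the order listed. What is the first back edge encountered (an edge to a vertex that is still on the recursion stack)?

j→l

DFS from h (visiting each vertex's neighbors in the order listed); mark gray on enter, black on exit:
h gray
  k gray
    e gray
      l gray
        f gray
          m gray
          m black
          j gray
            j→l: l is gray → back edge
First back edge: j → l.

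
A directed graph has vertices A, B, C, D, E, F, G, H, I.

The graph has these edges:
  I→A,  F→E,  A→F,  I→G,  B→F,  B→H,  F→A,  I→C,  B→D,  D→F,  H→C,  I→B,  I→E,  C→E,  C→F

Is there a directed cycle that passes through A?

A is on a cycle iff A can reach itself via ≥1 edge.
A → F → A — yes.

Yes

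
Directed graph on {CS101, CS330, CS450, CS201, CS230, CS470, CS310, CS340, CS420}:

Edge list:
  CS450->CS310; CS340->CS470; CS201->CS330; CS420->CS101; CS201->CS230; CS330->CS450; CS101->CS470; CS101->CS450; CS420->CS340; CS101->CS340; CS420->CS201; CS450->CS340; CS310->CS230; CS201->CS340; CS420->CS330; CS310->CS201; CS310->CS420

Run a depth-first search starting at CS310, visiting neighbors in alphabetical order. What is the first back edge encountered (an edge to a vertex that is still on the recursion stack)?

CS450→CS310

DFS from CS310 (visiting neighbors in alphabetical order); mark gray on enter, black on exit:
CS310 gray
  CS201 gray
    CS230 gray
    CS230 black
    CS330 gray
      CS450 gray
        CS450→CS310: CS310 is gray → back edge
First back edge: CS450 → CS310.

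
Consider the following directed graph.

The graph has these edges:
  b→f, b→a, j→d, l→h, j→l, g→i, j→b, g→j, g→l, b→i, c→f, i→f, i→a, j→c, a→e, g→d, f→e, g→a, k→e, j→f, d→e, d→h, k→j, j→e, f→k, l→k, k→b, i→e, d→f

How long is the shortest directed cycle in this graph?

3

For each vertex v, BFS finds the shortest path from v back to v.
The shortest such closed walk is j → f → k → j, length 3.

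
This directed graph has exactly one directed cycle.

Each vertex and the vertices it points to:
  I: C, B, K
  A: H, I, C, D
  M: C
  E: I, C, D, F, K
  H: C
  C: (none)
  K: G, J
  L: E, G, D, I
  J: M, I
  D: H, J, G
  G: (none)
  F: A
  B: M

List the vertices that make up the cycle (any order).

DFS with gray/black marking from K:
K gray
  G gray
  G black
  J gray
    M gray
      C gray
      C black
    M black
    I gray
      I→C: C black — skip
      B gray
        B→M: M black — skip
      B black
      I→K: K is gray → back edge
Back edge closes the cycle K → J → I → K; its vertices are {I, J, K}.

I, J, K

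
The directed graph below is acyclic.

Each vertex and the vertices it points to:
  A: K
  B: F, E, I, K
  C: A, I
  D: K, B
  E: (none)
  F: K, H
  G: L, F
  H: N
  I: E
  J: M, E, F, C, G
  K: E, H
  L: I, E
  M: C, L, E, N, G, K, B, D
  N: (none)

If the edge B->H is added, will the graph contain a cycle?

No

Adding B→H creates a cycle iff H can already reach B.
Explore from H: no path reaches B. The graph stays acyclic.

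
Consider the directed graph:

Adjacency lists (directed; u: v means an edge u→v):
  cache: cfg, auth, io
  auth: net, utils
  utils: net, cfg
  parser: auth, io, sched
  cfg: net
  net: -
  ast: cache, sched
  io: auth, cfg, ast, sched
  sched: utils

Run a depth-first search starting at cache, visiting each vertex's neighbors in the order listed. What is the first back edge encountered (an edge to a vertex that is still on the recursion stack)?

DFS from cache (visiting each vertex's neighbors in the order listed); mark gray on enter, black on exit:
cache gray
  cfg gray
    net gray
    net black
  cfg black
  auth gray
    auth→net: net black — skip
    utils gray
      utils→net: net black — skip
      utils→cfg: cfg black — skip
    utils black
  auth black
  io gray
    io→auth: auth black — skip
    io→cfg: cfg black — skip
    ast gray
      ast→cache: cache is gray → back edge
First back edge: ast → cache.

ast→cache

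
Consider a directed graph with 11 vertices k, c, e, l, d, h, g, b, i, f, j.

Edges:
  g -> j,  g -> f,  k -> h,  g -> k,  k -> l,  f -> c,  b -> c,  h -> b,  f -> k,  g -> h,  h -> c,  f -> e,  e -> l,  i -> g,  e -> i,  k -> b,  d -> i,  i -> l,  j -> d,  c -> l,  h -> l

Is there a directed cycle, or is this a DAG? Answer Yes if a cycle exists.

DFS with white/gray/black marking, starting from h:
h gray
  b gray
    c gray
      l gray
      l black
    c black
  b black
  h→c: c black — skip
  h→l: l black — skip
h black
k gray
  k→l: l black — skip
  k→b: b black — skip
  k→h: h black — skip
k black
e gray
  e→l: l black — skip
  i gray
    i→l: l black — skip
    g gray
      g→k: k black — skip
      j gray
        d gray
          d→i: i is gray → back edge
Back edge found, so a cycle exists: i → g → j → d → i.

Yes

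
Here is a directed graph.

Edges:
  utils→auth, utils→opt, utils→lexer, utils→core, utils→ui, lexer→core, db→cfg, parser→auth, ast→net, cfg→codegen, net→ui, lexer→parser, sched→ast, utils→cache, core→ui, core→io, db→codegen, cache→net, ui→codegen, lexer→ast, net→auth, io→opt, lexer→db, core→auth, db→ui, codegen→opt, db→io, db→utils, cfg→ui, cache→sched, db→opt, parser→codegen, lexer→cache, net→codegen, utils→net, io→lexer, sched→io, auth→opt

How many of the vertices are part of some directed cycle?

7

A vertex is on a directed cycle iff it belongs to a strongly connected component of size ≥ 2 (or has a self-loop).
The vertices on cycles are {db, io, core, cache, lexer, sched, utils} — 7 in total.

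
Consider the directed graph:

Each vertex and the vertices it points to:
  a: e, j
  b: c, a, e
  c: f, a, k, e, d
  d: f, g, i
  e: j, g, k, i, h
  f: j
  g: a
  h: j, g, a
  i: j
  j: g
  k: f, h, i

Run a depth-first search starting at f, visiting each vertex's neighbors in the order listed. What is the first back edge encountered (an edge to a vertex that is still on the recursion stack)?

e→j

DFS from f (visiting each vertex's neighbors in the order listed); mark gray on enter, black on exit:
f gray
  j gray
    g gray
      a gray
        e gray
          e→j: j is gray → back edge
First back edge: e → j.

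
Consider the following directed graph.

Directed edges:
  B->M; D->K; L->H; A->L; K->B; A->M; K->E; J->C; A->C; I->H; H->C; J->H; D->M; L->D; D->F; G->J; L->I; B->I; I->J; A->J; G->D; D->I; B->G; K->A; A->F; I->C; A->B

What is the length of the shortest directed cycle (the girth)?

4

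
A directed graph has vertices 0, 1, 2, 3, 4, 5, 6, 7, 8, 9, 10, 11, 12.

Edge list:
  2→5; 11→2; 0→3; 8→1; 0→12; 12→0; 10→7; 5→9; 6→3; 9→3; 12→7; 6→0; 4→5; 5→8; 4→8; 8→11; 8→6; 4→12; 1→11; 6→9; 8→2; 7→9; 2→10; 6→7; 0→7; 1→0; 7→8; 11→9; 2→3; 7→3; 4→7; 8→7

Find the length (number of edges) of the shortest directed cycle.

For each vertex v, BFS finds the shortest path from v back to v.
The shortest such closed walk is 8 → 7 → 8, length 2.

2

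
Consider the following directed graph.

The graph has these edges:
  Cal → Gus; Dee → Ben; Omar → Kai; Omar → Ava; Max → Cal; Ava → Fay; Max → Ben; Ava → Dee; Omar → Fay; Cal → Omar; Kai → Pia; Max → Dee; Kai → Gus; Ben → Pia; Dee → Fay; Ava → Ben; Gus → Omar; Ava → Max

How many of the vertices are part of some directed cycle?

6

A vertex is on a directed cycle iff it belongs to a strongly connected component of size ≥ 2 (or has a self-loop).
The vertices on cycles are {Ava, Cal, Gus, Kai, Max, Omar} — 6 in total.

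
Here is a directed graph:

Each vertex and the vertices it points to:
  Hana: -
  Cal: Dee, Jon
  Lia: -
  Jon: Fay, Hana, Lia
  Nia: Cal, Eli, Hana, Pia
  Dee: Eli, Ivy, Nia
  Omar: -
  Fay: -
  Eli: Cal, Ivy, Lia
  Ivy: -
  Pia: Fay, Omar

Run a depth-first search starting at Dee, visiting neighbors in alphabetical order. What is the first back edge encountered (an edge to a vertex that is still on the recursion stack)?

Cal->Dee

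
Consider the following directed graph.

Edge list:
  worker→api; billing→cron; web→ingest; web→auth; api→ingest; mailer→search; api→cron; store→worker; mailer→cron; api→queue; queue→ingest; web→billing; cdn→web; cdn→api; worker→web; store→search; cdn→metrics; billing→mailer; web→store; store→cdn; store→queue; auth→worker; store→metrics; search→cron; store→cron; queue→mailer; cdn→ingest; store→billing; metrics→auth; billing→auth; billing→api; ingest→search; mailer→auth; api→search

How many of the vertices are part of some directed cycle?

A vertex is on a directed cycle iff it belongs to a strongly connected component of size ≥ 2 (or has a self-loop).
The vertices on cycles are {api, cdn, web, auth, queue, store, mailer, worker, billing, metrics} — 10 in total.

10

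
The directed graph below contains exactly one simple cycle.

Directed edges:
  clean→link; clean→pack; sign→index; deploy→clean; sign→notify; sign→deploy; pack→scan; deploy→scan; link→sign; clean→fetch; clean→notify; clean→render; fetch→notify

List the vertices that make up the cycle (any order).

link, sign, clean, deploy

DFS with gray/black marking from clean:
clean gray
  notify gray
  notify black
  fetch gray
    fetch→notify: notify black — skip
  fetch black
  render gray
  render black
  link gray
    sign gray
      deploy gray
        scan gray
        scan black
        deploy→clean: clean is gray → back edge
Back edge closes the cycle clean → link → sign → deploy → clean; its vertices are {link, sign, clean, deploy}.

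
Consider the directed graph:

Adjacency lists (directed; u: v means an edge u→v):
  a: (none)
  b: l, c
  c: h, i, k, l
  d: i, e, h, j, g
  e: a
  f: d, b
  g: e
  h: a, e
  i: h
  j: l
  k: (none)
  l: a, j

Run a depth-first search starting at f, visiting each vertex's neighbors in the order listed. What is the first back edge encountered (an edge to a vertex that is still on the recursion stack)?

l→j

DFS from f (visiting each vertex's neighbors in the order listed); mark gray on enter, black on exit:
f gray
  d gray
    i gray
      h gray
        a gray
        a black
        e gray
          e→a: a black — skip
        e black
      h black
    i black
    d→e: e black — skip
    d→h: h black — skip
    j gray
      l gray
        l→a: a black — skip
        l→j: j is gray → back edge
First back edge: l → j.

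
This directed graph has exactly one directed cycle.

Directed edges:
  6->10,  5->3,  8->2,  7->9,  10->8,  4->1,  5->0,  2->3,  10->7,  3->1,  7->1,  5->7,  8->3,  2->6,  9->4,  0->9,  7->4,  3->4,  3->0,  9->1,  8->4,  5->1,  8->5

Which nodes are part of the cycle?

2, 6, 8, 10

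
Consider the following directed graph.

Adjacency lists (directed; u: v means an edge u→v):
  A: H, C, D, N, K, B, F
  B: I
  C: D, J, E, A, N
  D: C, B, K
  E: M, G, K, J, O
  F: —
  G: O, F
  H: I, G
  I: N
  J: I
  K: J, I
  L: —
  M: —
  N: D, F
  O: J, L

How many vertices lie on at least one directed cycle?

12

A vertex is on a directed cycle iff it belongs to a strongly connected component of size ≥ 2 (or has a self-loop).
The vertices on cycles are {A, B, C, D, E, G, H, I, J, K, N, O} — 12 in total.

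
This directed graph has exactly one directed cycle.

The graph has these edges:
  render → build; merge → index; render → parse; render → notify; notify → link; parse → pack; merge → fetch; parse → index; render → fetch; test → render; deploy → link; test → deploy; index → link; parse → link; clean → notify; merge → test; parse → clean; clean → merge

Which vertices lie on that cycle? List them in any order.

test, clean, merge, parse, render

DFS with gray/black marking from test:
test gray
  deploy gray
    link gray
    link black
  deploy black
  render gray
    parse gray
      pack gray
      pack black
      parse→link: link black — skip
      index gray
        index→link: link black — skip
      index black
      clean gray
        notify gray
          notify→link: link black — skip
        notify black
        merge gray
          merge→test: test is gray → back edge
Back edge closes the cycle test → render → parse → clean → merge → test; its vertices are {test, clean, merge, parse, render}.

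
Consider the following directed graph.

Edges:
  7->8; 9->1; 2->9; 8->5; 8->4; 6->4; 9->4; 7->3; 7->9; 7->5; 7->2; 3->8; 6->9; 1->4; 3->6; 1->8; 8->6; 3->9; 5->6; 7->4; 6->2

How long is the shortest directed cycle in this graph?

For each vertex v, BFS finds the shortest path from v back to v.
The shortest such closed walk is 8 → 6 → 9 → 1 → 8, length 4.

4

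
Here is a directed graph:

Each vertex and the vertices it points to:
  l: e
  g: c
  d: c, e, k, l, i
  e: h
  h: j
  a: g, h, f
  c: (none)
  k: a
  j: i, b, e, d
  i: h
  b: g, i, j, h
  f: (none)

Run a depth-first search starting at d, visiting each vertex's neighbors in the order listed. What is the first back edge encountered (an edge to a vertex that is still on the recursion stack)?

DFS from d (visiting each vertex's neighbors in the order listed); mark gray on enter, black on exit:
d gray
  c gray
  c black
  e gray
    h gray
      j gray
        i gray
          i→h: h is gray → back edge
First back edge: i → h.

i->h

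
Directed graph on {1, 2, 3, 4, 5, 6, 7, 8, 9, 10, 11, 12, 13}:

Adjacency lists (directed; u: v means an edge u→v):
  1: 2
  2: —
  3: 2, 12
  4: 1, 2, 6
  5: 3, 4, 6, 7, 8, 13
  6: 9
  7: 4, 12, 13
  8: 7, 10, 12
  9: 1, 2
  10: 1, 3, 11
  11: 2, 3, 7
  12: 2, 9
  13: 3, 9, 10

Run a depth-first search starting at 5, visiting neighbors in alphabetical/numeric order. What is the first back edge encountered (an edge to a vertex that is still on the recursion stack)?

11→7

DFS from 5 (visiting neighbors in alphabetical/numeric order); mark gray on enter, black on exit:
5 gray
  3 gray
    2 gray
    2 black
    12 gray
      12→2: 2 black — skip
      9 gray
        1 gray
          1→2: 2 black — skip
        1 black
        9→2: 2 black — skip
      9 black
    12 black
  3 black
  4 gray
    4→1: 1 black — skip
    4→2: 2 black — skip
    6 gray
      6→9: 9 black — skip
    6 black
  4 black
  5→6: 6 black — skip
  7 gray
    7→4: 4 black — skip
    7→12: 12 black — skip
    13 gray
      13→3: 3 black — skip
      13→9: 9 black — skip
      10 gray
        10→1: 1 black — skip
        10→3: 3 black — skip
        11 gray
          11→2: 2 black — skip
          11→3: 3 black — skip
          11→7: 7 is gray → back edge
First back edge: 11 → 7.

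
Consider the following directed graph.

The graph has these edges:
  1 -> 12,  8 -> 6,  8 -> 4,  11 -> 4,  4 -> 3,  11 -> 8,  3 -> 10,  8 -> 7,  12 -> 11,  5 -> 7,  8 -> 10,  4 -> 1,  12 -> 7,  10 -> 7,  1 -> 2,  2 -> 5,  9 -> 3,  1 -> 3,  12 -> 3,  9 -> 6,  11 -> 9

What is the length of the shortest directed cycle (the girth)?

4

For each vertex v, BFS finds the shortest path from v back to v.
The shortest such closed walk is 11 → 4 → 1 → 12 → 11, length 4.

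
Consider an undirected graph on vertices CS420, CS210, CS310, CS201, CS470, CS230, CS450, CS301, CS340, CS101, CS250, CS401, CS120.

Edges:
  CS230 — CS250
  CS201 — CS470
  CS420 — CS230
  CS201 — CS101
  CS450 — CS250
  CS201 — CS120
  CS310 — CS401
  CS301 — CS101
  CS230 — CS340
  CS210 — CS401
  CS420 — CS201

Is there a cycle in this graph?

DFS, tracking each vertex's parent; an edge to a visited non-parent vertex closes a cycle.
Start from CS101:
visit CS101 (parent –)
  visit CS301 (parent CS101)
    CS301–CS101: parent, skip
  visit CS201 (parent CS101)
    visit CS120 (parent CS201)
      CS120–CS201: parent, skip
    visit CS420 (parent CS201)
      visit CS230 (parent CS420)
        CS230–CS420: parent, skip
        visit CS340 (parent CS230)
          CS340–CS230: parent, skip
        visit CS250 (parent CS230)
          CS250–CS230: parent, skip
          visit CS450 (parent CS250)
            CS450–CS250: parent, skip
      CS420–CS201: parent, skip
    visit CS470 (parent CS201)
      CS470–CS201: parent, skip
    CS201–CS101: parent, skip
visit CS210 (parent –)
  visit CS401 (parent CS210)
    visit CS310 (parent CS401)
      CS310–CS401: parent, skip
    CS401–CS210: parent, skip
No non-parent visited neighbor found — the graph is a forest.

No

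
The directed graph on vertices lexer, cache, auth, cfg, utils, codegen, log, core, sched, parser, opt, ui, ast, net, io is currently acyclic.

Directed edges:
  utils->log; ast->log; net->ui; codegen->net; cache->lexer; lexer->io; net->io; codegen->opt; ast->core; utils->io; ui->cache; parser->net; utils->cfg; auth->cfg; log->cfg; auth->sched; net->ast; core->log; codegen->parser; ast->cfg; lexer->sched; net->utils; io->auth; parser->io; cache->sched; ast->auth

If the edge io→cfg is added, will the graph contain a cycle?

Adding io→cfg creates a cycle iff cfg can already reach io.
Explore from cfg: no path reaches io. The graph stays acyclic.

No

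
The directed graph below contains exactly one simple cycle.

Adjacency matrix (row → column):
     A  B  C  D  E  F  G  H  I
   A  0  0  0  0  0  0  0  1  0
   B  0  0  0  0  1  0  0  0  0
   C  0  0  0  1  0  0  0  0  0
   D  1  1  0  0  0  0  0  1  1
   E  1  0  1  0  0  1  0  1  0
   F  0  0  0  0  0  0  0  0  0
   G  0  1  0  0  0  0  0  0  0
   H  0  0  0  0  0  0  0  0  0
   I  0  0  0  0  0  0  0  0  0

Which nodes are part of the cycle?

DFS with gray/black marking from B:
B gray
  E gray
    C gray
      D gray
        A gray
          H gray
          H black
        A black
        I gray
        I black
        D→B: B is gray → back edge
Back edge closes the cycle B → E → C → D → B; its vertices are {B, C, D, E}.

B, C, D, E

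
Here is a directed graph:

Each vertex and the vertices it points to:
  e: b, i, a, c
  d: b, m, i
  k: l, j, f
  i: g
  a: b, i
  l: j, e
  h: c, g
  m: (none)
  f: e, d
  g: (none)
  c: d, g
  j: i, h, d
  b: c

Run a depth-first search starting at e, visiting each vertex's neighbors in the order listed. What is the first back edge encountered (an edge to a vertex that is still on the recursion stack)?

d->b

DFS from e (visiting each vertex's neighbors in the order listed); mark gray on enter, black on exit:
e gray
  b gray
    c gray
      d gray
        d→b: b is gray → back edge
First back edge: d → b.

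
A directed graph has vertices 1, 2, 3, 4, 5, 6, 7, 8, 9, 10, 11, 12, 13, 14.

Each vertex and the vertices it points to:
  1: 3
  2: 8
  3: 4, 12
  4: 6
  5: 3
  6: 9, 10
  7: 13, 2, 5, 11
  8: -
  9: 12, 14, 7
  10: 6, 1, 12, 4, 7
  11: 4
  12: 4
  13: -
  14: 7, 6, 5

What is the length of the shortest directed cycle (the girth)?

2

For each vertex v, BFS finds the shortest path from v back to v.
The shortest such closed walk is 6 → 10 → 6, length 2.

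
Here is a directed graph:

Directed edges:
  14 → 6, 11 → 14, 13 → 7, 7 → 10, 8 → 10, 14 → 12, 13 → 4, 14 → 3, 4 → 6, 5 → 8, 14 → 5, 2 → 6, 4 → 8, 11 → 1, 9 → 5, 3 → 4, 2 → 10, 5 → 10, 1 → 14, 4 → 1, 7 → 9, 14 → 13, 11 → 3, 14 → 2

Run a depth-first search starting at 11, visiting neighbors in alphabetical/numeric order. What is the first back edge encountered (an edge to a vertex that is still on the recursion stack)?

4→1

DFS from 11 (visiting neighbors in alphabetical/numeric order); mark gray on enter, black on exit:
11 gray
  1 gray
    14 gray
      2 gray
        6 gray
        6 black
        10 gray
        10 black
      2 black
      3 gray
        4 gray
          4→1: 1 is gray → back edge
First back edge: 4 → 1.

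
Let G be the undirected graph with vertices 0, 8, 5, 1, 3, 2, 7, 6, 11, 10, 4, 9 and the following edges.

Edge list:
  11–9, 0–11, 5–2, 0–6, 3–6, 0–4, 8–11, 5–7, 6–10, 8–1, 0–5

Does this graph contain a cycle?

No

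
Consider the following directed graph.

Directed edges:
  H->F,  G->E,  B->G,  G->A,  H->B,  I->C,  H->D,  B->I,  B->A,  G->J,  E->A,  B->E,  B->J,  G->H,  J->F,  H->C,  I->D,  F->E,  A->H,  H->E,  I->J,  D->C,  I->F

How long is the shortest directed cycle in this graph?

3

For each vertex v, BFS finds the shortest path from v back to v.
The shortest such closed walk is B → G → H → B, length 3.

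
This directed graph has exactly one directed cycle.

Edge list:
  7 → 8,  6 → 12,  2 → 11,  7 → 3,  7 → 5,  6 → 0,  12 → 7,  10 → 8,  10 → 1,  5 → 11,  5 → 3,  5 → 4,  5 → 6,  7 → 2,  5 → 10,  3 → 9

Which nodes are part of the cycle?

DFS with gray/black marking from 7:
7 gray
  2 gray
    11 gray
    11 black
  2 black
  3 gray
    9 gray
    9 black
  3 black
  8 gray
  8 black
  5 gray
    6 gray
      12 gray
        12→7: 7 is gray → back edge
Back edge closes the cycle 7 → 5 → 6 → 12 → 7; its vertices are {5, 6, 7, 12}.

5, 6, 7, 12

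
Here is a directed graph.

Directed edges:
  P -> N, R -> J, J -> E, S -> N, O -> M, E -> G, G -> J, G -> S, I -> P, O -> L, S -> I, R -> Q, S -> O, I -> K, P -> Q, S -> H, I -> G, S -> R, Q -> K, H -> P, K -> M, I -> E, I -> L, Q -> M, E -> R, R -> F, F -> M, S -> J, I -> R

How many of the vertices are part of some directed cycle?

A vertex is on a directed cycle iff it belongs to a strongly connected component of size ≥ 2 (or has a self-loop).
The vertices on cycles are {E, G, I, J, R, S} — 6 in total.

6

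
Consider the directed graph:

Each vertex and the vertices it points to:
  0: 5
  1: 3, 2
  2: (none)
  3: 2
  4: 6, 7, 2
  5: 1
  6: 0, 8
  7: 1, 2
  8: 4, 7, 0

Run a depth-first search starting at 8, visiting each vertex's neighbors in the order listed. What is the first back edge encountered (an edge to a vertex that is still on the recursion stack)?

6->8

DFS from 8 (visiting each vertex's neighbors in the order listed); mark gray on enter, black on exit:
8 gray
  4 gray
    6 gray
      0 gray
        5 gray
          1 gray
            3 gray
              2 gray
              2 black
            3 black
            1→2: 2 black — skip
          1 black
        5 black
      0 black
      6→8: 8 is gray → back edge
First back edge: 6 → 8.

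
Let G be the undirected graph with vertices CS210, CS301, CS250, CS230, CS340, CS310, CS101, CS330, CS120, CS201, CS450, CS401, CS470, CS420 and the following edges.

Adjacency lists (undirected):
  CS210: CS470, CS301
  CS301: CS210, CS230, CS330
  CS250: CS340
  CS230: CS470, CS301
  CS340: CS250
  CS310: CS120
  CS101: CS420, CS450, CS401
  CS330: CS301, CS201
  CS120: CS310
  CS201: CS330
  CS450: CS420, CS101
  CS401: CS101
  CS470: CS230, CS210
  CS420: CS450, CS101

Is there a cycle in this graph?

Yes

DFS, tracking each vertex's parent; an edge to a visited non-parent vertex closes a cycle.
Start from CS230:
visit CS230 (parent –)
  visit CS470 (parent CS230)
    CS470–CS230: parent, skip
    visit CS210 (parent CS470)
      CS210–CS470: parent, skip
      visit CS301 (parent CS210)
        CS301–CS210: parent, skip
        CS301–CS230: CS230 visited and ≠ parent → cycle
Cycle: CS230 – CS470 – CS210 – CS301 – CS230.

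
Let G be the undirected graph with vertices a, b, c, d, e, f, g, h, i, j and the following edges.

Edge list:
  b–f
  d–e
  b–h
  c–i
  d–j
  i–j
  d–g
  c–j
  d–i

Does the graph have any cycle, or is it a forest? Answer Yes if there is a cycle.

Yes

DFS, tracking each vertex's parent; an edge to a visited non-parent vertex closes a cycle.
Start from f:
visit f (parent –)
  visit b (parent f)
    b–f: parent, skip
    visit h (parent b)
      h–b: parent, skip
visit a (parent –)
visit c (parent –)
  visit i (parent c)
    visit d (parent i)
      visit g (parent d)
        g–d: parent, skip
      d–i: parent, skip
      visit e (parent d)
        e–d: parent, skip
      visit j (parent d)
        j–d: parent, skip
        j–i: i visited and ≠ parent → cycle
Cycle: i – d – j – i.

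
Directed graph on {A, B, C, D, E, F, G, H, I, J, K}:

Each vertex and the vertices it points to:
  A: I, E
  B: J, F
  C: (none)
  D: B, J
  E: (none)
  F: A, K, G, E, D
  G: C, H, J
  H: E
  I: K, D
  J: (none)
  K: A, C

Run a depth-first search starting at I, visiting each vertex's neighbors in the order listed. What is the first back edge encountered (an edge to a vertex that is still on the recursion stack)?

DFS from I (visiting each vertex's neighbors in the order listed); mark gray on enter, black on exit:
I gray
  K gray
    A gray
      A→I: I is gray → back edge
First back edge: A → I.

A->I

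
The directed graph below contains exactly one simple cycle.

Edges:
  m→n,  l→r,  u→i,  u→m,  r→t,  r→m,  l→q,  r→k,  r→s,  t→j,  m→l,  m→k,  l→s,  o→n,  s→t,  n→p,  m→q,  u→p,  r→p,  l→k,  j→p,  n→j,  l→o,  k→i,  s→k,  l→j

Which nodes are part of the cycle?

DFS with gray/black marking from m:
m gray
  n gray
    p gray
    p black
    j gray
      j→p: p black — skip
    j black
  n black
  q gray
  q black
  k gray
    i gray
    i black
  k black
  l gray
    r gray
      r→k: k black — skip
      r→p: p black — skip
      s gray
        t gray
          t→j: j black — skip
        t black
        s→k: k black — skip
      s black
      r→m: m is gray → back edge
Back edge closes the cycle m → l → r → m; its vertices are {l, m, r}.

l, m, r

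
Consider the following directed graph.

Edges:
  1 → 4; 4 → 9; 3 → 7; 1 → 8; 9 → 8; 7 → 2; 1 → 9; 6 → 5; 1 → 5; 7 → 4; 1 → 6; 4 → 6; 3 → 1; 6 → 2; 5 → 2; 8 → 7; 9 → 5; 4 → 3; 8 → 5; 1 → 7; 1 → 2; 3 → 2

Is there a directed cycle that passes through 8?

Yes

8 is on a cycle iff 8 can reach itself via ≥1 edge.
8 → 7 → 4 → 9 → 8 — yes.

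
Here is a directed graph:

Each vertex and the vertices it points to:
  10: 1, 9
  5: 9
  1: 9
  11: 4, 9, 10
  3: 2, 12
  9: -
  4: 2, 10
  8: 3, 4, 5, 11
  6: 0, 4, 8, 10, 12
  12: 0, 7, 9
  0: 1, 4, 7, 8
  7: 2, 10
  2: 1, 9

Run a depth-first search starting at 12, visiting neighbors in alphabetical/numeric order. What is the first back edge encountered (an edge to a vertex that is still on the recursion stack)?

DFS from 12 (visiting neighbors in alphabetical/numeric order); mark gray on enter, black on exit:
12 gray
  0 gray
    1 gray
      9 gray
      9 black
    1 black
    4 gray
      2 gray
        2→1: 1 black — skip
        2→9: 9 black — skip
      2 black
      10 gray
        10→1: 1 black — skip
        10→9: 9 black — skip
      10 black
    4 black
    7 gray
      7→2: 2 black — skip
      7→10: 10 black — skip
    7 black
    8 gray
      3 gray
        3→2: 2 black — skip
        3→12: 12 is gray → back edge
First back edge: 3 → 12.

3->12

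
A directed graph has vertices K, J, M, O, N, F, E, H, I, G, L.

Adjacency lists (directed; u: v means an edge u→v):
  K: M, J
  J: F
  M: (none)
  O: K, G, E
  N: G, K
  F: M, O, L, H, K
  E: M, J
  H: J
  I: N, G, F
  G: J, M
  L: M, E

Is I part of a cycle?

No

I lies on a cycle iff there is a path from I back to itself.
Exploring from I, it never reaches itself; equivalently, its strongly connected component is a singleton.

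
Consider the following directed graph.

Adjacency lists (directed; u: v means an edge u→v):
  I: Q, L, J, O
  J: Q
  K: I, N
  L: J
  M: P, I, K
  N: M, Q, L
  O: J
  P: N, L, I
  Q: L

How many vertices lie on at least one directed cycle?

7

A vertex is on a directed cycle iff it belongs to a strongly connected component of size ≥ 2 (or has a self-loop).
The vertices on cycles are {J, K, L, M, N, P, Q} — 7 in total.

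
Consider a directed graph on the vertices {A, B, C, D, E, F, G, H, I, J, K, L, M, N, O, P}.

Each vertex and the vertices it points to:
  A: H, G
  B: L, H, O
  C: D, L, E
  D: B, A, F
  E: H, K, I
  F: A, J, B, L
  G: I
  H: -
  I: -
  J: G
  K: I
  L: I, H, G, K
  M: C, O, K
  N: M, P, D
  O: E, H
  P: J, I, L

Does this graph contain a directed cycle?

No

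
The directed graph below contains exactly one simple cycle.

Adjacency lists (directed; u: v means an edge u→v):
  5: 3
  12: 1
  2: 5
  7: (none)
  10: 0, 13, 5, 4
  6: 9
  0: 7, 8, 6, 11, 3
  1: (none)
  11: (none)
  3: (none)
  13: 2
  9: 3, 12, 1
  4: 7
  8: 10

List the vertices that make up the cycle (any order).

0, 8, 10

DFS with gray/black marking from 8:
8 gray
  10 gray
    0 gray
      7 gray
      7 black
      0→8: 8 is gray → back edge
Back edge closes the cycle 8 → 10 → 0 → 8; its vertices are {0, 8, 10}.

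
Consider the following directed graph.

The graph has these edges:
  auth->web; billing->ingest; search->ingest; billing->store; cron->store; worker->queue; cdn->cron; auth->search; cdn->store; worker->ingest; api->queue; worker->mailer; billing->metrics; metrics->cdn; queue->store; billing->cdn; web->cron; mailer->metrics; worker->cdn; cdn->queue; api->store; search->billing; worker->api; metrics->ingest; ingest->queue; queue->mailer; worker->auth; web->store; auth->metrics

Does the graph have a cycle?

DFS with white/gray/black marking, starting from billing:
billing gray
  metrics gray
    cdn gray
      cron gray
        store gray
        store black
      cron black
      cdn→store: store black — skip
      queue gray
        queue→store: store black — skip
        mailer gray
          mailer→metrics: metrics is gray → back edge
Back edge found, so a cycle exists: metrics → cdn → queue → mailer → metrics.

Yes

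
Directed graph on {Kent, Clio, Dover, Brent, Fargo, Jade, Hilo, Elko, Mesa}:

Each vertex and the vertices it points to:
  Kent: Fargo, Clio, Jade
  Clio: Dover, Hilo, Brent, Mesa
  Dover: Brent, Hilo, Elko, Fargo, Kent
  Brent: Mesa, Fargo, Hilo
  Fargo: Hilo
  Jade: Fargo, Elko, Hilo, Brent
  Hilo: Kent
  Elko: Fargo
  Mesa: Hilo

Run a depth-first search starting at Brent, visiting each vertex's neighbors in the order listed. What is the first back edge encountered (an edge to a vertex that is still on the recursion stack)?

Fargo->Hilo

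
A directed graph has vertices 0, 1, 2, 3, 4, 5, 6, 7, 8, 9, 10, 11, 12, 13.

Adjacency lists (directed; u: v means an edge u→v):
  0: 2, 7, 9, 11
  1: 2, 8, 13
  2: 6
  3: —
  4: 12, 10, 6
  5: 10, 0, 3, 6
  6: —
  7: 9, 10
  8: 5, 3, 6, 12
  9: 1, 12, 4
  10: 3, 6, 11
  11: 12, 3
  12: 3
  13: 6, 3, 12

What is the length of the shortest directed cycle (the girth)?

For each vertex v, BFS finds the shortest path from v back to v.
The shortest such closed walk is 0 → 9 → 1 → 8 → 5 → 0, length 5.

5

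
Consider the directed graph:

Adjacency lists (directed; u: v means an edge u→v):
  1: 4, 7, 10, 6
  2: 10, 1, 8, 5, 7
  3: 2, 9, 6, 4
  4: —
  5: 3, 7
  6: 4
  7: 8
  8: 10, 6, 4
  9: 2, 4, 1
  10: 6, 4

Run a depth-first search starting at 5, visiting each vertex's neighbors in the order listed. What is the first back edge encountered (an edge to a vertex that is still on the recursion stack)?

2→5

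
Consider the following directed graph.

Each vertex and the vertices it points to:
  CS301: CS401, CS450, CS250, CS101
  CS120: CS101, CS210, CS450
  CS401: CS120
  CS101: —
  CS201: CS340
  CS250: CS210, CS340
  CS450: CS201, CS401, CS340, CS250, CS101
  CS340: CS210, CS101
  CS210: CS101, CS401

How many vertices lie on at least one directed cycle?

A vertex is on a directed cycle iff it belongs to a strongly connected component of size ≥ 2 (or has a self-loop).
The vertices on cycles are {CS120, CS201, CS210, CS250, CS340, CS401, CS450} — 7 in total.

7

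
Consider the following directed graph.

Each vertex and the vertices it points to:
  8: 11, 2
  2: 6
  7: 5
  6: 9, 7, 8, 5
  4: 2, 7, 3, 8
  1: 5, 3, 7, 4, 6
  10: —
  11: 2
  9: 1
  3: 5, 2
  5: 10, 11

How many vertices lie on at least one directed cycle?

A vertex is on a directed cycle iff it belongs to a strongly connected component of size ≥ 2 (or has a self-loop).
The vertices on cycles are {1, 2, 3, 4, 5, 6, 7, 8, 9, 11} — 10 in total.

10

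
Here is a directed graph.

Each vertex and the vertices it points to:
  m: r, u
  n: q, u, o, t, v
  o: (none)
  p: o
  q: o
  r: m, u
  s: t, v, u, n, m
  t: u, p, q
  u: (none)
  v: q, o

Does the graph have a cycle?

DFS with white/gray/black marking, starting from o:
o gray
o black
m gray
  r gray
    r→m: m is gray → back edge
Back edge found, so a cycle exists: m → r → m.

Yes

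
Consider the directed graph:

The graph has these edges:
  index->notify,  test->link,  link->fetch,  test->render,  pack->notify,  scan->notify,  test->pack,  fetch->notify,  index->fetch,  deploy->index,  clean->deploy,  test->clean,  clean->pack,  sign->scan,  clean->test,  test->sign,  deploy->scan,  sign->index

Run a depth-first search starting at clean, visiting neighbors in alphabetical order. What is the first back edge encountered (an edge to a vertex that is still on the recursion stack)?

test->clean

DFS from clean (visiting neighbors in alphabetical order); mark gray on enter, black on exit:
clean gray
  deploy gray
    index gray
      fetch gray
        notify gray
        notify black
      fetch black
      index→notify: notify black — skip
    index black
    scan gray
      scan→notify: notify black — skip
    scan black
  deploy black
  pack gray
    pack→notify: notify black — skip
  pack black
  test gray
    test→clean: clean is gray → back edge
First back edge: test → clean.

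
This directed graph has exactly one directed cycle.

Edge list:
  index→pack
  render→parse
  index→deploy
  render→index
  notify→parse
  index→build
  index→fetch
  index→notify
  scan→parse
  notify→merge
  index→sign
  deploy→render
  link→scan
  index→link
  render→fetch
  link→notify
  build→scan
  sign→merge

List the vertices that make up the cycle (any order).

index, deploy, render

DFS with gray/black marking from index:
index gray
  link gray
    scan gray
      parse gray
      parse black
    scan black
    notify gray
      merge gray
      merge black
      notify→parse: parse black — skip
    notify black
  link black
  deploy gray
    render gray
      render→index: index is gray → back edge
Back edge closes the cycle index → deploy → render → index; its vertices are {index, deploy, render}.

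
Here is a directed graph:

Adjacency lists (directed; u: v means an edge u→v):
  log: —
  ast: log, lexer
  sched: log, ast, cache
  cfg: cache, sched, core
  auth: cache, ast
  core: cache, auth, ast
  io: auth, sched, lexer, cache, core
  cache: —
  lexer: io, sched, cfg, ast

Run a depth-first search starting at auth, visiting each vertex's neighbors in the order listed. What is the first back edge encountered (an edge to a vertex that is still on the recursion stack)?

io->auth

DFS from auth (visiting each vertex's neighbors in the order listed); mark gray on enter, black on exit:
auth gray
  cache gray
  cache black
  ast gray
    log gray
    log black
    lexer gray
      io gray
        io→auth: auth is gray → back edge
First back edge: io → auth.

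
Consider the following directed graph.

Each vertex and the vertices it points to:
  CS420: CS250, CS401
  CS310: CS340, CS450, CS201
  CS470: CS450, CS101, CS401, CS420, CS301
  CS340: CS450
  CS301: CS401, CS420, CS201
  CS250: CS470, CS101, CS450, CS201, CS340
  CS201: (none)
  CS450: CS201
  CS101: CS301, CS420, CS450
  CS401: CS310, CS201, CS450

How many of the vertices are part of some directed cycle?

A vertex is on a directed cycle iff it belongs to a strongly connected component of size ≥ 2 (or has a self-loop).
The vertices on cycles are {CS101, CS250, CS301, CS420, CS470} — 5 in total.

5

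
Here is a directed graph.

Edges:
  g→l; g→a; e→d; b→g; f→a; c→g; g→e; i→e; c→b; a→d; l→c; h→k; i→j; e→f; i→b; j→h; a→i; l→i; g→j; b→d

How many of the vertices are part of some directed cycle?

8

A vertex is on a directed cycle iff it belongs to a strongly connected component of size ≥ 2 (or has a self-loop).
The vertices on cycles are {a, b, c, e, f, g, i, l} — 8 in total.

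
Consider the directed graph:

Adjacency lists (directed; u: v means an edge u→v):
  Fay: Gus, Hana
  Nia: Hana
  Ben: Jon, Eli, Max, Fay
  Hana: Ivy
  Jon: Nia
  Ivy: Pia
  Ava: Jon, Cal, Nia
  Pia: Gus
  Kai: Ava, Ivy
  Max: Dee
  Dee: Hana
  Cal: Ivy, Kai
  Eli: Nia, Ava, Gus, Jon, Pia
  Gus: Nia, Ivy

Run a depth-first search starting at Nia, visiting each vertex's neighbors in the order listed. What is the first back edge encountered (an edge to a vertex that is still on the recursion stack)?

Gus→Nia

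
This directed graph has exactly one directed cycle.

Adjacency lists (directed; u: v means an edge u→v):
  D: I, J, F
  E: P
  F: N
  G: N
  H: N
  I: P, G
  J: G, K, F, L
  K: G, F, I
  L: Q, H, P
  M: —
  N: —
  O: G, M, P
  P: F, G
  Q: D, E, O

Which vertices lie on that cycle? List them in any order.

D, J, L, Q

DFS with gray/black marking from J:
J gray
  G gray
    N gray
    N black
  G black
  K gray
    K→G: G black — skip
    F gray
      F→N: N black — skip
    F black
    I gray
      P gray
        P→F: F black — skip
        P→G: G black — skip
      P black
      I→G: G black — skip
    I black
  K black
  J→F: F black — skip
  L gray
    Q gray
      D gray
        D→I: I black — skip
        D→J: J is gray → back edge
Back edge closes the cycle J → L → Q → D → J; its vertices are {D, J, L, Q}.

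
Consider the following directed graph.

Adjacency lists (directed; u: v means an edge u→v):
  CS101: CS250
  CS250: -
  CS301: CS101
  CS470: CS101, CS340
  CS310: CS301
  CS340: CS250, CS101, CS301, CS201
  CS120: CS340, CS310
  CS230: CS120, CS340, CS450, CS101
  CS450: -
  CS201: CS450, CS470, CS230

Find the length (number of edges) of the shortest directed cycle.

3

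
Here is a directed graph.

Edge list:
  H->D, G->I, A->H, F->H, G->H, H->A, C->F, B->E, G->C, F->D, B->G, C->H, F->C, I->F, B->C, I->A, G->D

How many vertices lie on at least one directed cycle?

4

A vertex is on a directed cycle iff it belongs to a strongly connected component of size ≥ 2 (or has a self-loop).
The vertices on cycles are {A, C, F, H} — 4 in total.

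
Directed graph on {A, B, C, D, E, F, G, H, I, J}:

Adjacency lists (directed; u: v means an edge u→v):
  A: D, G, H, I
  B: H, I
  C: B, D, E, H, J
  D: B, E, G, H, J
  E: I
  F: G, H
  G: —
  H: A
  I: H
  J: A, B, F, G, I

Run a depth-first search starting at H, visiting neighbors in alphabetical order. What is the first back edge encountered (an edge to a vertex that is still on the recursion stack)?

DFS from H (visiting neighbors in alphabetical order); mark gray on enter, black on exit:
H gray
  A gray
    D gray
      B gray
        B→H: H is gray → back edge
First back edge: B → H.

B→H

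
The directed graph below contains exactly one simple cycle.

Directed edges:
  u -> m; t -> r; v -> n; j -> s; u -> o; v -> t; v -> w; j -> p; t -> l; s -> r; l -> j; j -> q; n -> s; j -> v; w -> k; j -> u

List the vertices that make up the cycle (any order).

DFS with gray/black marking from j:
j gray
  u gray
    o gray
    o black
    m gray
    m black
  u black
  p gray
  p black
  s gray
    r gray
    r black
  s black
  q gray
  q black
  v gray
    w gray
      k gray
      k black
    w black
    t gray
      l gray
        l→j: j is gray → back edge
Back edge closes the cycle j → v → t → l → j; its vertices are {j, l, t, v}.

j, l, t, v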